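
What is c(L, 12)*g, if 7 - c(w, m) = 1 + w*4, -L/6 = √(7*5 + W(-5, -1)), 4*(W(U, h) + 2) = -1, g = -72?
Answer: -432 - 864*√131 ≈ -10321.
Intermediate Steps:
W(U, h) = -9/4 (W(U, h) = -2 + (¼)*(-1) = -2 - ¼ = -9/4)
L = -3*√131 (L = -6*√(7*5 - 9/4) = -6*√(35 - 9/4) = -3*√131 ≈ -34.337)
c(w, m) = 6 - 4*w (c(w, m) = 7 - (1 + w*4) = 7 - (1 + 4*w) = 7 + (-1 - 4*w) = 6 - 4*w)
c(L, 12)*g = (6 - (-12)*√131)*(-72) = (6 + 12*√131)*(-72) = -432 - 864*√131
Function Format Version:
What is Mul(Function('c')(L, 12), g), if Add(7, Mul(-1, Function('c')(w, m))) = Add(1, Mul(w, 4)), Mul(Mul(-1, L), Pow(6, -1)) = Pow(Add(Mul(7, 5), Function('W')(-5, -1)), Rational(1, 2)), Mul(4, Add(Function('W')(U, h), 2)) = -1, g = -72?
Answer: Add(-432, Mul(-864, Pow(131, Rational(1, 2)))) ≈ -10321.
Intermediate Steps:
Function('W')(U, h) = Rational(-9, 4) (Function('W')(U, h) = Add(-2, Mul(Rational(1, 4), -1)) = Add(-2, Rational(-1, 4)) = Rational(-9, 4))
L = Mul(-3, Pow(131, Rational(1, 2))) (L = Mul(-6, Pow(Add(Mul(7, 5), Rational(-9, 4)), Rational(1, 2))) = Mul(-6, Pow(Add(35, Rational(-9, 4)), Rational(1, 2))) = Mul(-6, Pow(Rational(131, 4), Rational(1, 2))) = Mul(-6, Mul(Rational(1, 2), Pow(131, Rational(1, 2)))) = Mul(-3, Pow(131, Rational(1, 2))) ≈ -34.337)
Function('c')(w, m) = Add(6, Mul(-4, w)) (Function('c')(w, m) = Add(7, Mul(-1, Add(1, Mul(w, 4)))) = Add(7, Mul(-1, Add(1, Mul(4, w)))) = Add(7, Add(-1, Mul(-4, w))) = Add(6, Mul(-4, w)))
Mul(Function('c')(L, 12), g) = Mul(Add(6, Mul(-4, Mul(-3, Pow(131, Rational(1, 2))))), -72) = Mul(Add(6, Mul(12, Pow(131, Rational(1, 2)))), -72) = Add(-432, Mul(-864, Pow(131, Rational(1, 2))))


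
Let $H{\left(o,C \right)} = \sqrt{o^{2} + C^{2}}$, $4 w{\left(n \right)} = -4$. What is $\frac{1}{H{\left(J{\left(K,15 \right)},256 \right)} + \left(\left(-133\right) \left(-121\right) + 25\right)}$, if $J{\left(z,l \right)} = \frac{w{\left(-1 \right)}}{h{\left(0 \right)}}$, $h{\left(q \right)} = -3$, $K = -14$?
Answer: $\frac{145062}{2337519491} - \frac{15 \sqrt{23593}}{2337519491} \approx 6.1072 \cdot 10^{-5}$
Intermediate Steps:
$w{\left(n \right)} = -1$ ($w{\left(n \right)} = \frac{1}{4} \left(-4\right) = -1$)
$J{\left(z,l \right)} = \frac{1}{3}$ ($J{\left(z,l \right)} = - \frac{1}{-3} = \left(-1\right) \left(- \frac{1}{3}\right) = \frac{1}{3}$)
$H{\left(o,C \right)} = \sqrt{C^{2} + o^{2}}$
$\frac{1}{H{\left(J{\left(K,15 \right)},256 \right)} + \left(\left(-133\right) \left(-121\right) + 25\right)} = \frac{1}{\sqrt{256^{2} + \left(\frac{1}{3}\right)^{2}} + \left(\left(-133\right) \left(-121\right) + 25\right)} = \frac{1}{\sqrt{65536 + \frac{1}{9}} + \left(16093 + 25\right)} = \frac{1}{\sqrt{\frac{589825}{9}} + 16118} = \frac{1}{\frac{5 \sqrt{23593}}{3} + 16118} = \frac{1}{16118 + \frac{5 \sqrt{23593}}{3}}$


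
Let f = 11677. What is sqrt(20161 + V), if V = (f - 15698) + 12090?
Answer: sqrt(28230) ≈ 168.02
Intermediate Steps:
V = 8069 (V = (11677 - 15698) + 12090 = -4021 + 12090 = 8069)
sqrt(20161 + V) = sqrt(20161 + 8069) = sqrt(28230)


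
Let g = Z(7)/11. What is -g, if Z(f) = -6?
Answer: 6/11 ≈ 0.54545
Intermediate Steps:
g = -6/11 ≈ -0.54545
-g = -1*(-6/11) = 6/11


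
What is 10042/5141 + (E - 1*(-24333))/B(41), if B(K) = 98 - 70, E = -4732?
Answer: 101049917/143948 ≈ 701.99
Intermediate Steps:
B(K) = 28
10042/5141 + (E - 1*(-24333))/B(41) = 10042/5141 + (-4732 - 1*(-24333))/28 = 10042*(1/5141) + (-4732 + 24333)*(1/28) = 10042/5141 + 19601*(1/28) = 10042/5141 + 19601/28 = 101049917/143948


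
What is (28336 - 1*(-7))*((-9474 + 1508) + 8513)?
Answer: 15503621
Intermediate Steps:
(28336 - 1*(-7))*((-9474 + 1508) + 8513) = (28336 + 7)*(-7966 + 8513) = 28343*547 = 15503621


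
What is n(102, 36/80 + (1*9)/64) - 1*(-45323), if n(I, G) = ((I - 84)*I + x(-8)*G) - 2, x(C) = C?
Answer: 1886091/40 ≈ 47152.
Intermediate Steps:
n(I, G) = -2 - 8*G + I*(-84 + I) (n(I, G) = ((I - 84)*I - 8*G) - 2 = ((-84 + I)*I - 8*G) - 2 = (I*(-84 + I) - 8*G) - 2 = (-8*G + I*(-84 + I)) - 2 = -2 - 8*G + I*(-84 + I))
n(102, 36/80 + (1*9)/64) - 1*(-45323) = (-2 + 102² - 84*102 - 8*(36/80 + (1*9)/64)) - 1*(-45323) = (-2 + 10404 - 8568 - 8*(36*(1/80) + 9*(1/64))) + 45323 = (-2 + 10404 - 8568 - 8*(9/20 + 9/64)) + 45323 = (-2 + 10404 - 8568 - 8*189/320) + 45323 = (-2 + 10404 - 8568 - 189/40) + 45323 = 73171/40 + 45323 = 1886091/40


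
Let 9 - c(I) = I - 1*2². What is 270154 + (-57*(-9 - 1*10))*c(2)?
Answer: 282067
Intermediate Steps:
c(I) = 13 - I (c(I) = 9 - (I - 1*2²) = 9 - (I - 1*4) = 9 - (I - 4) = 9 - (-4 + I) = 9 + (4 - I) = 13 - I)
270154 + (-57*(-9 - 1*10))*c(2) = 270154 + (-57*(-9 - 1*10))*(13 - 1*2) = 270154 + (-57*(-9 - 10))*(13 - 2) = 270154 - 57*(-19)*11 = 270154 + 1083*11 = 270154 + 11913 = 282067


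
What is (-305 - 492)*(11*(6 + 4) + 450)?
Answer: -446320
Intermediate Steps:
(-305 - 492)*(11*(6 + 4) + 450) = -797*(11*10 + 450) = -797*(110 + 450) = -797*560 = -446320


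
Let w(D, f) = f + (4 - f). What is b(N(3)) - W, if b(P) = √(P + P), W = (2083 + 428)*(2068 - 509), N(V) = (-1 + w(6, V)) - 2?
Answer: -3914649 + √2 ≈ -3.9146e+6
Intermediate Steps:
w(D, f) = 4
N(V) = 1 (N(V) = (-1 + 4) - 2 = 3 - 2 = 1)
W = 3914649 (W = 2511*1559 = 3914649)
b(P) = √2*√P (b(P) = √(2*P) = √2*√P)
b(N(3)) - W = √2*√1 - 1*3914649 = √2*1 - 3914649 = √2 - 3914649 = -3914649 + √2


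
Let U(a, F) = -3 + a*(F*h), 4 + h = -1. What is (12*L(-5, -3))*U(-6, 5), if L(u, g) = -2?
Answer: -3528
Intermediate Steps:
h = -5 (h = -4 - 1 = -5)
U(a, F) = -3 - 5*F*a (U(a, F) = -3 + a*(F*(-5)) = -3 + a*(-5*F) = -3 - 5*F*a)
(12*L(-5, -3))*U(-6, 5) = (12*(-2))*(-3 - 5*5*(-6)) = -24*(-3 + 150) = -24*147 = -3528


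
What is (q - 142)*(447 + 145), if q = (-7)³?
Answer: -287120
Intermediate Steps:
q = -343
(q - 142)*(447 + 145) = (-343 - 142)*(447 + 145) = -485*592 = -287120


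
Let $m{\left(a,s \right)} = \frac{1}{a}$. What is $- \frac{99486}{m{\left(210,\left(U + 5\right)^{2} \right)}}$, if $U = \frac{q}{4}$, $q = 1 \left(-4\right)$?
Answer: $-20892060$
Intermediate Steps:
$q = -4$
$U = -1$ ($U = - \frac{4}{4} = \left(-4\right) \frac{1}{4} = -1$)
$- \frac{99486}{m{\left(210,\left(U + 5\right)^{2} \right)}} = - \frac{99486}{\frac{1}{210}} = - 99486 \frac{1}{\frac{1}{210}} = \left(-99486\right) 210 = -20892060$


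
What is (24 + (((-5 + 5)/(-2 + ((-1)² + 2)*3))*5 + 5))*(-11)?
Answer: -319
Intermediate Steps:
(24 + (((-5 + 5)/(-2 + ((-1)² + 2)*3))*5 + 5))*(-11) = (24 + ((0/(-2 + (1 + 2)*3))*5 + 5))*(-11) = (24 + ((0/(-2 + 3*3))*5 + 5))*(-11) = (24 + ((0/(-2 + 9))*5 + 5))*(-11) = (24 + ((0/7)*5 + 5))*(-11) = (24 + ((0*(⅐))*5 + 5))*(-11) = (24 + (0*5 + 5))*(-11) = (24 + (0 + 5))*(-11) = (24 + 5)*(-11) = 29*(-11) = -319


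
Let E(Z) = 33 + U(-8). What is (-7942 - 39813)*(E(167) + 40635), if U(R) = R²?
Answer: -1945156660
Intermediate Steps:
E(Z) = 97 (E(Z) = 33 + (-8)² = 33 + 64 = 97)
(-7942 - 39813)*(E(167) + 40635) = (-7942 - 39813)*(97 + 40635) = -47755*40732 = -1945156660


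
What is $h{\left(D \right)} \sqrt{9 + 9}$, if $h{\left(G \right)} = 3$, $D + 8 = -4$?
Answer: $9 \sqrt{2} \approx 12.728$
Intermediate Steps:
$D = -12$ ($D = -8 - 4 = -12$)
$h{\left(D \right)} \sqrt{9 + 9} = 3 \sqrt{9 + 9} = 3 \sqrt{18} = 3 \cdot 3 \sqrt{2} = 9 \sqrt{2}$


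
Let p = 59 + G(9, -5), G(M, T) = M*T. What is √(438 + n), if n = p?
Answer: 2*√113 ≈ 21.260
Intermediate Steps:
p = 14 (p = 59 + 9*(-5) = 59 - 45 = 14)
n = 14
√(438 + n) = √(438 + 14) = √452 = 2*√113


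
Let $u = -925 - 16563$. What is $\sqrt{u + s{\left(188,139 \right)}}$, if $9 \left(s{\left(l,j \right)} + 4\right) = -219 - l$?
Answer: $\frac{i \sqrt{157835}}{3} \approx 132.43 i$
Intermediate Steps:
$s{\left(l,j \right)} = - \frac{85}{3} - \frac{l}{9}$ ($s{\left(l,j \right)} = -4 + \frac{-219 - l}{9} = -4 - \left(\frac{73}{3} + \frac{l}{9}\right) = - \frac{85}{3} - \frac{l}{9}$)
$u = -17488$
$\sqrt{u + s{\left(188,139 \right)}} = \sqrt{-17488 - \frac{443}{9}} = \sqrt{- \frac{157835}{9}} = \frac{i \sqrt{157835}}{3}$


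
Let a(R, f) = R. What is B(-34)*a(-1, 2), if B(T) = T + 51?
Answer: -17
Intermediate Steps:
B(T) = 51 + T
B(-34)*a(-1, 2) = (51 - 34)*(-1) = 17*(-1) = -17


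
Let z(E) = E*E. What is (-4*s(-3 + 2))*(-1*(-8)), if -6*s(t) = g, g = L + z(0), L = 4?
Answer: 64/3 ≈ 21.333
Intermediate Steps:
z(E) = E²
g = 4 (g = 4 + 0² = 4 + 0 = 4)
s(t) = -⅔ (s(t) = -⅙*4 = -⅔)
(-4*s(-3 + 2))*(-1*(-8)) = (-4*(-⅔))*(-1*(-8)) = (8/3)*8 = 64/3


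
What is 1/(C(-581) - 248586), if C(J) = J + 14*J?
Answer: -1/257301 ≈ -3.8865e-6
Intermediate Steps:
C(J) = 15*J
1/(C(-581) - 248586) = 1/(15*(-581) - 248586) = 1/(-8715 - 248586) = 1/(-257301) = -1/257301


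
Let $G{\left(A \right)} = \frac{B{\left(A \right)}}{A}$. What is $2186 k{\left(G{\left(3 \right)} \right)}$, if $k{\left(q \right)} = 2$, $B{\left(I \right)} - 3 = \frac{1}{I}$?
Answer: $4372$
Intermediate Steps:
$B{\left(I \right)} = 3 + \frac{1}{I}$
$G{\left(A \right)} = \frac{3 + \frac{1}{A}}{A}$
$2186 k{\left(G{\left(3 \right)} \right)} = 2186 \cdot 2 = 4372$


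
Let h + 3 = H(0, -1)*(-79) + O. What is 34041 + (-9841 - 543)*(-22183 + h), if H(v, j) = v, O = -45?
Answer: 230880745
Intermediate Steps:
h = -48 (h = -3 + (0*(-79) - 45) = -3 + (0 - 45) = -3 - 45 = -48)
34041 + (-9841 - 543)*(-22183 + h) = 34041 + (-9841 - 543)*(-22183 - 48) = 34041 - 10384*(-22231) = 34041 + 230846704 = 230880745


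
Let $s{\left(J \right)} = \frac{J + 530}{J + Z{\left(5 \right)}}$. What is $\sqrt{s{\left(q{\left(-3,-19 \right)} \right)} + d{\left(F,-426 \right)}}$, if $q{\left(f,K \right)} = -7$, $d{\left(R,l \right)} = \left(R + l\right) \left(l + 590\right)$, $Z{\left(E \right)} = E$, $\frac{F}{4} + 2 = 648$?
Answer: $\frac{3 \sqrt{157178}}{2} \approx 594.69$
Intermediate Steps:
$F = 2584$ ($F = -8 + 4 \cdot 648 = -8 + 2592 = 2584$)
$d{\left(R,l \right)} = \left(590 + l\right) \left(R + l\right)$ ($d{\left(R,l \right)} = \left(R + l\right) \left(590 + l\right) = \left(590 + l\right) \left(R + l\right)$)
$s{\left(J \right)} = \frac{530 + J}{5 + J}$ ($s{\left(J \right)} = \frac{J + 530}{J + 5} = \frac{530 + J}{5 + J}$)
$\sqrt{s{\left(q{\left(-3,-19 \right)} \right)} + d{\left(F,-426 \right)}} = \sqrt{\frac{530 - 7}{5 - 7} + \left(\left(-426\right)^{2} + 590 \cdot 2584 + 590 \left(-426\right) + 2584 \left(-426\right)\right)} = \sqrt{\frac{1}{-2} \cdot 523 + \left(181476 + 1524560 - 251340 - 1100784\right)} = \sqrt{\left(- \frac{1}{2}\right) 523 + 353912} = \sqrt{- \frac{523}{2} + 353912} = \sqrt{\frac{707301}{2}} = \frac{3 \sqrt{157178}}{2}$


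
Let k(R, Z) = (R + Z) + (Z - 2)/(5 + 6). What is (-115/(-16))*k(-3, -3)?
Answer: -8165/176 ≈ -46.392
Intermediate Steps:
k(R, Z) = -2/11 + R + 12*Z/11 (k(R, Z) = (R + Z) + (-2 + Z)/11 = (R + Z) + (-2 + Z)*(1/11) = (R + Z) + (-2/11 + Z/11) = -2/11 + R + 12*Z/11)
(-115/(-16))*k(-3, -3) = (-115/(-16))*(-2/11 - 3 + (12/11)*(-3)) = (-115*(-1/16))*(-2/11 - 3 - 36/11) = (115/16)*(-71/11) = -8165/176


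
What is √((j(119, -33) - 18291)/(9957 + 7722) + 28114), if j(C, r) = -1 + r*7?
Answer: √8786620042557/17679 ≈ 167.67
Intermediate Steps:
j(C, r) = -1 + 7*r
√((j(119, -33) - 18291)/(9957 + 7722) + 28114) = √(((-1 + 7*(-33)) - 18291)/(9957 + 7722) + 28114) = √(((-1 - 231) - 18291)/17679 + 28114) = √((-232 - 18291)*(1/17679) + 28114) = √(-18523*1/17679 + 28114) = √(-18523/17679 + 28114) = √(497008883/17679) = √8786620042557/17679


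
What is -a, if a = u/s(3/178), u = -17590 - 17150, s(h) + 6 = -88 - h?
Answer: -1236744/3347 ≈ -369.51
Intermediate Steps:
s(h) = -94 - h (s(h) = -6 + (-88 - h) = -94 - h)
u = -34740
a = 1236744/3347 (a = -34740/(-94 - 3/178) = -34740/(-16735/178) = -34740*(-178/16735) = 1236744/3347 ≈ 369.51)
-a = -1*1236744/3347 = -1236744/3347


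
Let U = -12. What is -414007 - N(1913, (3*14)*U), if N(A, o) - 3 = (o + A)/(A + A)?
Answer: -1584003669/3826 ≈ -4.1401e+5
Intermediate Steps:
N(A, o) = 3 + (A + o)/(2*A) (N(A, o) = 3 + (o + A)/(A + A) = 3 + (A + o)/((2*A)) = 3 + (A + o)*(1/(2*A)) = 3 + (A + o)/(2*A))
-414007 - N(1913, (3*14)*U) = -414007 - ((3*14)*(-12) + 7*1913)/(2*1913) = -414007 - (42*(-12) + 13391)/(2*1913) = -414007 - (-504 + 13391)/(2*1913) = -414007 - 12887/(2*1913) = -414007 - 1*12887/3826 = -414007 - 12887/3826 = -1584003669/3826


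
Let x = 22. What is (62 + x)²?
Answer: 7056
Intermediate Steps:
(62 + x)² = (62 + 22)² = 84² = 7056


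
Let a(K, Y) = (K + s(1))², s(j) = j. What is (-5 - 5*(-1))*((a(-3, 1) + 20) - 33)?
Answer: 0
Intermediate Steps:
a(K, Y) = (1 + K)² (a(K, Y) = (K + 1)² = (1 + K)²)
(-5 - 5*(-1))*((a(-3, 1) + 20) - 33) = (-5 - 5*(-1))*(((1 - 3)² + 20) - 33) = (-5 + 5)*(((-2)² + 20) - 33) = 0*((4 + 20) - 33) = 0*(24 - 33) = 0*(-9) = 0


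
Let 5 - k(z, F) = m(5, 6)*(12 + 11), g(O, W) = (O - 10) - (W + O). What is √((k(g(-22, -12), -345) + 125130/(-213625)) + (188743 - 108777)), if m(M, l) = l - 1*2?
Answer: √5832484170541/8545 ≈ 282.63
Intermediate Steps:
m(M, l) = -2 + l (m(M, l) = l - 2 = -2 + l)
g(O, W) = -10 - W (g(O, W) = (-10 + O) - (O + W) = (-10 + O) + (-O - W) = -10 - W)
k(z, F) = -87 (k(z, F) = 5 - (-2 + 6)*(12 + 11) = 5 - 4*23 = 5 - 1*92 = 5 - 92 = -87)
√((k(g(-22, -12), -345) + 125130/(-213625)) + (188743 - 108777)) = √((-87 + 125130/(-213625)) + (188743 - 108777)) = √((-87 + 125130*(-1/213625)) + 79966) = √((-87 - 25026/42725) + 79966) = √(-3742101/42725 + 79966) = √(3412805249/42725) = √5832484170541/8545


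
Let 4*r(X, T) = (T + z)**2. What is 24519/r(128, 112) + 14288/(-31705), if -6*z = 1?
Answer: 9591721952/1297717355 ≈ 7.3912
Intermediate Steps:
z = -1/6 (z = -1/6*1 = -1/6 ≈ -0.16667)
r(X, T) = (-1/6 + T)**2/4 (r(X, T) = (T - 1/6)**2/4 = (-1/6 + T)**2/4)
24519/r(128, 112) + 14288/(-31705) = 24519/(((-1 + 6*112)**2/144)) + 14288/(-31705) = 24519/(((-1 + 672)**2/144)) + 14288*(-1/31705) = 24519/(((1/144)*671**2)) - 14288/31705 = 24519/(((1/144)*450241)) - 14288/31705 = 24519/(450241/144) - 14288/31705 = 24519*(144/450241) - 14288/31705 = 320976/40931 - 14288/31705 = 9591721952/1297717355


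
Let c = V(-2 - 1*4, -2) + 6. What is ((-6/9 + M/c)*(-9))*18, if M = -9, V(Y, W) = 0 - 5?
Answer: 1566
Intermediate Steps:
V(Y, W) = -5
c = 1 (c = -5 + 6 = 1)
((-6/9 + M/c)*(-9))*18 = ((-6/9 - 9/1)*(-9))*18 = ((-6*⅑ - 9*1)*(-9))*18 = ((-⅔ - 9)*(-9))*18 = -29/3*(-9)*18 = 87*18 = 1566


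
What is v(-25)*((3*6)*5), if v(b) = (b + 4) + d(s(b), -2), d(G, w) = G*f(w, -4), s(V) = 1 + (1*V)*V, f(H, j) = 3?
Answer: 167130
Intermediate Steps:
s(V) = 1 + V² (s(V) = 1 + V*V = 1 + V²)
d(G, w) = 3*G (d(G, w) = G*3 = 3*G)
v(b) = 7 + b + 3*b² (v(b) = (b + 4) + 3*(1 + b²) = (4 + b) + (3 + 3*b²) = 7 + b + 3*b²)
v(-25)*((3*6)*5) = (7 - 25 + 3*(-25)²)*((3*6)*5) = (7 - 25 + 3*625)*(18*5) = (7 - 25 + 1875)*90 = 1857*90 = 167130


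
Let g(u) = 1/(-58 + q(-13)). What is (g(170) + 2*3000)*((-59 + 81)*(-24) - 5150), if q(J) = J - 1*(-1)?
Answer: -1192377161/35 ≈ -3.4068e+7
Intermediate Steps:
q(J) = 1 + J (q(J) = J + 1 = 1 + J)
g(u) = -1/70 (g(u) = 1/(-58 + (1 - 13)) = 1/(-58 - 12) = 1/(-70) = -1/70)
(g(170) + 2*3000)*((-59 + 81)*(-24) - 5150) = (-1/70 + 2*3000)*((-59 + 81)*(-24) - 5150) = (-1/70 + 6000)*(22*(-24) - 5150) = 419999*(-528 - 5150)/70 = (419999/70)*(-5678) = -1192377161/35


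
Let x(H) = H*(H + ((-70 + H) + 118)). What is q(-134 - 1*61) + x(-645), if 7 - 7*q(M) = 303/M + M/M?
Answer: 364496441/455 ≈ 8.0109e+5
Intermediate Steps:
q(M) = 6/7 - 303/(7*M) (q(M) = 1 - (303/M + M/M)/7 = 1 - (303/M + 1)/7 = 1 - (1 + 303/M)/7 = 1 + (-⅐ - 303/(7*M)) = 6/7 - 303/(7*M))
x(H) = H*(48 + 2*H) (x(H) = H*(H + (48 + H)) = H*(48 + 2*H))
q(-134 - 1*61) + x(-645) = 3*(-101 + 2*(-134 - 1*61))/(7*(-134 - 1*61)) + 2*(-645)*(24 - 645) = 3*(-101 + 2*(-134 - 61))/(7*(-134 - 61)) + 2*(-645)*(-621) = (3/7)*(-101 + 2*(-195))/(-195) + 801090 = (3/7)*(-1/195)*(-101 - 390) + 801090 = (3/7)*(-1/195)*(-491) + 801090 = 491/455 + 801090 = 364496441/455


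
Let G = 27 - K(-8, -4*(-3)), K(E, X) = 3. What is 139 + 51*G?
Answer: 1363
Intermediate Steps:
G = 24 (G = 27 - 1*3 = 27 - 3 = 24)
139 + 51*G = 139 + 51*24 = 139 + 1224 = 1363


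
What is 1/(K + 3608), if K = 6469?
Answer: 1/10077 ≈ 9.9236e-5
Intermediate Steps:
1/(K + 3608) = 1/(6469 + 3608) = 1/10077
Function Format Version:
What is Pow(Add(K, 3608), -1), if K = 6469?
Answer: Rational(1, 10077) ≈ 9.9236e-5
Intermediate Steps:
Pow(Add(K, 3608), -1) = Pow(Add(6469, 3608), -1) = Pow(10077, -1) = Rational(1, 10077)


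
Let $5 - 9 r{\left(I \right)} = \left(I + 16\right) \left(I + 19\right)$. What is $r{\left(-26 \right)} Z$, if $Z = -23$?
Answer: $\frac{1495}{9} \approx 166.11$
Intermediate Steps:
$r{\left(I \right)} = \frac{5}{9} - \frac{\left(16 + I\right) \left(19 + I\right)}{9}$ ($r{\left(I \right)} = \frac{5}{9} - \frac{\left(I + 16\right) \left(I + 19\right)}{9} = \frac{5}{9} - \frac{\left(16 + I\right) \left(19 + I\right)}{9}$)
$r{\left(-26 \right)} Z = \left(- \frac{299}{9} - - \frac{910}{9} - \frac{\left(-26\right)^{2}}{9}\right) \left(-23\right) = \left(- \frac{299}{9} + \frac{910}{9} - \frac{676}{9}\right) \left(-23\right) = \left(- \frac{65}{9}\right) \left(-23\right) = \frac{1495}{9}$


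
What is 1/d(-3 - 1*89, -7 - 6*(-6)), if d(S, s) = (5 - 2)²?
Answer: ⅑ ≈ 0.11111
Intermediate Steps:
d(S, s) = 9 (d(S, s) = 3² = 9)
1/d(-3 - 1*89, -7 - 6*(-6)) = 1/9 = ⅑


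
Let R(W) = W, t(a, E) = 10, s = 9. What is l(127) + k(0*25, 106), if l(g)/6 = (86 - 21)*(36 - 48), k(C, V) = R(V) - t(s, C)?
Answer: -4584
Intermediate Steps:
k(C, V) = -10 + V (k(C, V) = V - 1*10 = V - 10 = -10 + V)
l(g) = -4680 (l(g) = 6*((86 - 21)*(36 - 48)) = 6*(65*(-12)) = 6*(-780) = -4680)
l(127) + k(0*25, 106) = -4680 + (-10 + 106) = -4680 + 96 = -4584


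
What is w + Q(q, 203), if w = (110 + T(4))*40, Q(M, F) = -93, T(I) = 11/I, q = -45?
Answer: 4417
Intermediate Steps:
w = 4510 (w = (110 + 11/4)*40 = (451/4)*40 = 4510)
w + Q(q, 203) = 4510 - 93 = 4417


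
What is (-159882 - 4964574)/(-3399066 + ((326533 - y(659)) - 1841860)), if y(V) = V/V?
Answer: 2562228/2457197 ≈ 1.0427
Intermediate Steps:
y(V) = 1
(-159882 - 4964574)/(-3399066 + ((326533 - y(659)) - 1841860)) = (-159882 - 4964574)/(-3399066 + ((326533 - 1*1) - 1841860)) = -5124456/(-3399066 + ((326533 - 1) - 1841860)) = -5124456/(-3399066 + (326532 - 1841860)) = -5124456/(-3399066 - 1515328) = -5124456/(-4914394) = -5124456*(-1/4914394) = 2562228/2457197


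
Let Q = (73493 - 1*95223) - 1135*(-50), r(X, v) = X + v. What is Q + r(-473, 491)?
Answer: 35038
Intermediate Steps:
Q = 35020 (Q = (73493 - 95223) - 1*(-56750) = -21730 + 56750 = 35020)
Q + r(-473, 491) = 35020 + (-473 + 491) = 35020 + 18 = 35038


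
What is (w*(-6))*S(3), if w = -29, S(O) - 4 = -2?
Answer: 348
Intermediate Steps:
S(O) = 2 (S(O) = 4 - 2 = 2)
(w*(-6))*S(3) = -29*(-6)*2 = 174*2 = 348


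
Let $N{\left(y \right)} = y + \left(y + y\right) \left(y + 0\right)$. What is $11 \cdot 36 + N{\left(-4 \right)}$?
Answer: $424$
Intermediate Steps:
$N{\left(y \right)} = y + 2 y^{2}$ ($N{\left(y \right)} = y + 2 y y = y + 2 y^{2}$)
$11 \cdot 36 + N{\left(-4 \right)} = 11 \cdot 36 - 4 \left(1 + 2 \left(-4\right)\right) = 396 - 4 \left(1 - 8\right) = 396 - -28 = 396 + 28 = 424$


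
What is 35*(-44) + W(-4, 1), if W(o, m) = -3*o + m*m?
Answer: -1527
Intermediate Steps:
W(o, m) = m² - 3*o (W(o, m) = -3*o + m² = m² - 3*o)
35*(-44) + W(-4, 1) = 35*(-44) + (1² - 3*(-4)) = -1540 + (1 + 12) = -1540 + 13 = -1527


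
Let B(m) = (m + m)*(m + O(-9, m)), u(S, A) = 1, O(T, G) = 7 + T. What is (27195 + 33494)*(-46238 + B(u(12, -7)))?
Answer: -2806259360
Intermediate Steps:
B(m) = 2*m*(-2 + m) (B(m) = (m + m)*(m + (7 - 9)) = (2*m)*(m - 2) = (2*m)*(-2 + m) = 2*m*(-2 + m))
(27195 + 33494)*(-46238 + B(u(12, -7))) = (27195 + 33494)*(-46238 + 2*1*(-2 + 1)) = 60689*(-46238 + 2*1*(-1)) = 60689*(-46238 - 2) = 60689*(-46240) = -2806259360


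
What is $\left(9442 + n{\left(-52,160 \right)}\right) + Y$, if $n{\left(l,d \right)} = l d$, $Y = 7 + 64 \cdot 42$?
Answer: $3817$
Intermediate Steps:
$Y = 2695$ ($Y = 7 + 2688 = 2695$)
$n{\left(l,d \right)} = d l$
$\left(9442 + n{\left(-52,160 \right)}\right) + Y = \left(9442 + 160 \left(-52\right)\right) + 2695 = \left(9442 - 8320\right) + 2695 = 1122 + 2695 = 3817$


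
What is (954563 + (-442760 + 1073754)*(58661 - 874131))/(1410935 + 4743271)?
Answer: -514555722617/6154206 ≈ -83610.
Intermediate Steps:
(954563 + (-442760 + 1073754)*(58661 - 874131))/(1410935 + 4743271) = (954563 + 630994*(-815470))/6154206 = (954563 - 514556677180)*(1/6154206) = -514555722617*1/6154206 = -514555722617/6154206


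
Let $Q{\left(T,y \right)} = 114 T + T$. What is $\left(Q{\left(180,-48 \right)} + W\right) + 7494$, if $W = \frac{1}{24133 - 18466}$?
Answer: $\frac{159775399}{5667} \approx 28194.0$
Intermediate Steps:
$W = \frac{1}{5667} \approx 0.00017646$
$Q{\left(T,y \right)} = 115 T$
$\left(Q{\left(180,-48 \right)} + W\right) + 7494 = \left(115 \cdot 180 + \frac{1}{5667}\right) + 7494 = \left(20700 + \frac{1}{5667}\right) + 7494 = \frac{117306901}{5667} + 7494 = \frac{159775399}{5667}$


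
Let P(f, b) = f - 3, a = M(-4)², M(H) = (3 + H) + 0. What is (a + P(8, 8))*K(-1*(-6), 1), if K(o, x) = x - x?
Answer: 0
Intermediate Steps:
M(H) = 3 + H
a = 1 (a = (3 - 4)² = (-1)² = 1)
P(f, b) = -3 + f
K(o, x) = 0
(a + P(8, 8))*K(-1*(-6), 1) = (1 + (-3 + 8))*0 = (1 + 5)*0 = 6*0 = 0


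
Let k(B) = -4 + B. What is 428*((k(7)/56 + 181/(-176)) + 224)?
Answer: 29400069/308 ≈ 95455.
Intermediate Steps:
428*((k(7)/56 + 181/(-176)) + 224) = 428*(((-4 + 7)/56 + 181/(-176)) + 224) = 428*((3*(1/56) + 181*(-1/176)) + 224) = 428*((3/56 - 181/176) + 224) = 428*(-1201/1232 + 224) = 428*(274767/1232) = 29400069/308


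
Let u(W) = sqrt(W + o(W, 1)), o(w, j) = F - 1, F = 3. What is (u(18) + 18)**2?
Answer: 344 + 72*sqrt(5) ≈ 505.00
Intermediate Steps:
o(w, j) = 2 (o(w, j) = 3 - 1 = 2)
u(W) = sqrt(2 + W) (u(W) = sqrt(W + 2) = sqrt(2 + W))
(u(18) + 18)**2 = (sqrt(2 + 18) + 18)**2 = (sqrt(20) + 18)**2 = (2*sqrt(5) + 18)**2 = (18 + 2*sqrt(5))**2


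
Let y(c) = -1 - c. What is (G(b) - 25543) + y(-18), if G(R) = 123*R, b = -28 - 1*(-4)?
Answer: -28478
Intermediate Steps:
b = -24 (b = -28 + 4 = -24)
(G(b) - 25543) + y(-18) = (123*(-24) - 25543) + (-1 - 1*(-18)) = (-2952 - 25543) + (-1 + 18) = -28495 + 17 = -28478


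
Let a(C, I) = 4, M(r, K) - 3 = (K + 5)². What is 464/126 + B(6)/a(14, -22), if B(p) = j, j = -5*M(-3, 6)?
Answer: -9533/63 ≈ -151.32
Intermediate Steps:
M(r, K) = 3 + (5 + K)² (M(r, K) = 3 + (K + 5)² = 3 + (5 + K)²)
j = -620 (j = -5*(3 + (5 + 6)²) = -5*(3 + 11²) = -5*(3 + 121) = -5*124 = -620)
B(p) = -620
464/126 + B(6)/a(14, -22) = 464/126 - 620/4 = 464*(1/126) - 620*¼ = 232/63 - 155 = -9533/63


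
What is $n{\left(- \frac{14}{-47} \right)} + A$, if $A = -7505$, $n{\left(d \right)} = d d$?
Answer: $- \frac{16578349}{2209} \approx -7504.9$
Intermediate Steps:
$n{\left(d \right)} = d^{2}$
$n{\left(- \frac{14}{-47} \right)} + A = \left(- \frac{14}{-47}\right)^{2} - 7505 = \left(\left(-14\right) \left(- \frac{1}{47}\right)\right)^{2} - 7505 = \left(\frac{14}{47}\right)^{2} - 7505 = \frac{196}{2209} - 7505 = - \frac{16578349}{2209}$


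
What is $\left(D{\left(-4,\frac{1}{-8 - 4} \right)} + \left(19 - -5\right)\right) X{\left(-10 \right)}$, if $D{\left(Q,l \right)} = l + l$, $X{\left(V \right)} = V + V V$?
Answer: $2145$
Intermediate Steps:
$X{\left(V \right)} = V + V^{2}$
$D{\left(Q,l \right)} = 2 l$
$\left(D{\left(-4,\frac{1}{-8 - 4} \right)} + \left(19 - -5\right)\right) X{\left(-10 \right)} = \left(\frac{2}{-8 - 4} + \left(19 - -5\right)\right) \left(- 10 \left(1 - 10\right)\right) = \left(\frac{2}{-12} + \left(19 + 5\right)\right) \left(\left(-10\right) \left(-9\right)\right) = \left(2 \left(- \frac{1}{12}\right) + 24\right) 90 = \left(- \frac{1}{6} + 24\right) 90 = \frac{143}{6} \cdot 90 = 2145$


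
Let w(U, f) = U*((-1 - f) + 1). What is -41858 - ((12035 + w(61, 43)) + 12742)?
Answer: -64012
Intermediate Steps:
w(U, f) = -U*f (w(U, f) = U*(-f) = -U*f)
-41858 - ((12035 + w(61, 43)) + 12742) = -41858 - ((12035 - 1*61*43) + 12742) = -41858 - ((12035 - 2623) + 12742) = -41858 - (9412 + 12742) = -41858 - 1*22154 = -41858 - 22154 = -64012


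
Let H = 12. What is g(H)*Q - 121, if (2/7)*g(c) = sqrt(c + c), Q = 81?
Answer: -121 + 567*sqrt(6) ≈ 1267.9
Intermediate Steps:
g(c) = 7*sqrt(2)*sqrt(c)/2 (g(c) = 7*sqrt(c + c)/2 = 7*sqrt(2*c)/2 = 7*(sqrt(2)*sqrt(c))/2 = 7*sqrt(2)*sqrt(c)/2)
g(H)*Q - 121 = (7*sqrt(2)*sqrt(12)/2)*81 - 121 = (7*sqrt(2)*(2*sqrt(3))/2)*81 - 121 = (7*sqrt(6))*81 - 121 = 567*sqrt(6) - 121 = -121 + 567*sqrt(6)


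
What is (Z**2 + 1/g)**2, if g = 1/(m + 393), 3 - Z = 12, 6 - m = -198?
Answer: 459684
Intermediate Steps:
m = 204 (m = 6 - 1*(-198) = 6 + 198 = 204)
Z = -9 (Z = 3 - 1*12 = 3 - 12 = -9)
g = 1/597 (g = 1/(204 + 393) = 1/597 ≈ 0.0016750)
(Z**2 + 1/g)**2 = ((-9)**2 + 1/(1/597))**2 = (81 + 597)**2 = 678**2 = 459684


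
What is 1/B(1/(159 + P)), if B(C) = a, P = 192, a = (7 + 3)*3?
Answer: 1/30 ≈ 0.033333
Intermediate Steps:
a = 30 (a = 10*3 = 30)
B(C) = 30
1/B(1/(159 + P)) = 1/30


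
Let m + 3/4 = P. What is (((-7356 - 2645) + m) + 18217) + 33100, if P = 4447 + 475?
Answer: 184949/4 ≈ 46237.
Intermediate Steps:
P = 4922
m = 19685/4 (m = -3/4 + 4922 = 19685/4 ≈ 4921.3)
(((-7356 - 2645) + m) + 18217) + 33100 = (((-7356 - 2645) + 19685/4) + 18217) + 33100 = ((-10001 + 19685/4) + 18217) + 33100 = (-20319/4 + 18217) + 33100 = 52549/4 + 33100 = 184949/4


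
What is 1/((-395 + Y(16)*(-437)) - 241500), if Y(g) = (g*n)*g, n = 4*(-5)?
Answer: 1/1995545 ≈ 5.0112e-7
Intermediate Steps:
n = -20
Y(g) = -20*g² (Y(g) = (g*(-20))*g = (-20*g)*g = -20*g²)
1/((-395 + Y(16)*(-437)) - 241500) = 1/((-395 - 20*16²*(-437)) - 241500) = 1/((-395 - 20*256*(-437)) - 241500) = 1/((-395 - 5120*(-437)) - 241500) = 1/((-395 + 2237440) - 241500) = 1/(2237045 - 241500) = 1/1995545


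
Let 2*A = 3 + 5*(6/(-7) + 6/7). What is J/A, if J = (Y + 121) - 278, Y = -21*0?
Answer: -314/3 ≈ -104.67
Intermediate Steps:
A = 3/2 (A = (3 + 5*(6/(-7) + 6/7))/2 = (3 + 5*(6*(-⅐) + 6*(⅐)))/2 = (3 + 5*(-6/7 + 6/7))/2 = (3 + 5*0)/2 = (3 + 0)/2 = (½)*3 = 3/2 ≈ 1.5000)
Y = 0
J = -157 (J = (0 + 121) - 278 = 121 - 278 = -157)
J/A = -157/3/2 = -157*⅔ = -314/3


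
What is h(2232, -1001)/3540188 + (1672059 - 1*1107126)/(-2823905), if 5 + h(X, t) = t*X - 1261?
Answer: -4156401503547/4998577297070 ≈ -0.83152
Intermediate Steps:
h(X, t) = -1266 + X*t (h(X, t) = -5 + (t*X - 1261) = -5 + (X*t - 1261) = -5 + (-1261 + X*t) = -1266 + X*t)
h(2232, -1001)/3540188 + (1672059 - 1*1107126)/(-2823905) = (-1266 + 2232*(-1001))/3540188 + (1672059 - 1*1107126)/(-2823905) = (-1266 - 2234232)*(1/3540188) + (1672059 - 1107126)*(-1/2823905) = -2235498*1/3540188 + 564933*(-1/2823905) = -1117749/1770094 - 564933/2823905 = -4156401503547/4998577297070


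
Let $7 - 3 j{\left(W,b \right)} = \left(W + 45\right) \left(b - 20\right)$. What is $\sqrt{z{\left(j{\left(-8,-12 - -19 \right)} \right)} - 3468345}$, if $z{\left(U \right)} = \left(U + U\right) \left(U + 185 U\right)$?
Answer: $\frac{\sqrt{57374463}}{3} \approx 2524.9$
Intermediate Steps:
$j{\left(W,b \right)} = \frac{7}{3} - \frac{\left(-20 + b\right) \left(45 + W\right)}{3}$ ($j{\left(W,b \right)} = \frac{7}{3} - \frac{\left(W + 45\right) \left(b - 20\right)}{3} = \frac{7}{3} - \frac{\left(45 + W\right) \left(-20 + b\right)}{3} = \frac{7}{3} - \frac{\left(-20 + b\right) \left(45 + W\right)}{3}$)
$z{\left(U \right)} = 372 U^{2}$ ($z{\left(U \right)} = 2 U 186 U = 372 U^{2}$)
$\sqrt{z{\left(j{\left(-8,-12 - -19 \right)} \right)} - 3468345} = \sqrt{372 \left(\frac{907}{3} - 15 \left(-12 - -19\right) + \frac{20}{3} \left(-8\right) - - \frac{8 \left(-12 - -19\right)}{3}\right)^{2} - 3468345} = \sqrt{372 \left(\frac{907}{3} - 15 \left(-12 + 19\right) - \frac{160}{3} - - \frac{8 \left(-12 + 19\right)}{3}\right)^{2} - 3468345} = \sqrt{372 \left(\frac{907}{3} - 105 - \frac{160}{3} - \left(- \frac{8}{3}\right) 7\right)^{2} - 3468345} = \sqrt{372 \left(\frac{907}{3} - 105 - \frac{160}{3} + \frac{56}{3}\right)^{2} - 3468345} = \sqrt{372 \left(\frac{488}{3}\right)^{2} - 3468345} = \sqrt{372 \cdot \frac{238144}{9} - 3468345} = \sqrt{\frac{29529856}{3} - 3468345} = \sqrt{\frac{19124821}{3}} = \frac{\sqrt{57374463}}{3}$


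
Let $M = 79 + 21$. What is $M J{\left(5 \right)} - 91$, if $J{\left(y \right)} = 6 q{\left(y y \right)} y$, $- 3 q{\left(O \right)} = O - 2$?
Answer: $-23091$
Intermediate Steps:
$q{\left(O \right)} = \frac{2}{3} - \frac{O}{3}$ ($q{\left(O \right)} = - \frac{O - 2}{3} = - \frac{-2 + O}{3} = \frac{2}{3} - \frac{O}{3}$)
$J{\left(y \right)} = y \left(4 - 2 y^{2}\right)$ ($J{\left(y \right)} = 6 \left(\frac{2}{3} - \frac{y y}{3}\right) y = 6 \left(\frac{2}{3} - \frac{y^{2}}{3}\right) y = \left(4 - 2 y^{2}\right) y = y \left(4 - 2 y^{2}\right)$)
$M = 100$
$M J{\left(5 \right)} - 91 = 100 \cdot 2 \cdot 5 \left(2 - 5^{2}\right) - 91 = 100 \cdot 2 \cdot 5 \left(2 - 25\right) - 91 = 100 \cdot 2 \cdot 5 \left(-23\right) - 91 = 100 \left(-230\right) - 91 = -23000 - 91 = -23091$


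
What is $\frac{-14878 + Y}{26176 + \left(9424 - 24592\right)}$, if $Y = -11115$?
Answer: $- \frac{25993}{11008} \approx -2.3613$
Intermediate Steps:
$\frac{-14878 + Y}{26176 + \left(9424 - 24592\right)} = \frac{-14878 - 11115}{26176 + \left(9424 - 24592\right)} = - \frac{25993}{26176 - 15168} = - \frac{25993}{11008}$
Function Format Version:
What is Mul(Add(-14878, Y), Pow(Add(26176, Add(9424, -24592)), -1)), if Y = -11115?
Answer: Rational(-25993, 11008) ≈ -2.3613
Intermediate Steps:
Mul(Add(-14878, Y), Pow(Add(26176, Add(9424, -24592)), -1)) = Mul(Add(-14878, -11115), Pow(Add(26176, Add(9424, -24592)), -1)) = Mul(-25993, Pow(Add(26176, -15168), -1)) = Mul(-25993, Pow(11008, -1)) = Mul(-25993, Rational(1, 11008)) = Rational(-25993, 11008)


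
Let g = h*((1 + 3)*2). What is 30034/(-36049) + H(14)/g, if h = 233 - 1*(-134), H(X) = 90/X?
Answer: -615636563/740879048 ≈ -0.83095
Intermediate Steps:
h = 367 (h = 233 + 134 = 367)
g = 2936 (g = 367*((1 + 3)*2) = 367*(4*2) = 367*8 = 2936)
30034/(-36049) + H(14)/g = 30034/(-36049) + (90/14)/2936 = 30034*(-1/36049) + (90*(1/14))*(1/2936) = -30034/36049 + (45/7)*(1/2936) = -30034/36049 + 45/20552 = -615636563/740879048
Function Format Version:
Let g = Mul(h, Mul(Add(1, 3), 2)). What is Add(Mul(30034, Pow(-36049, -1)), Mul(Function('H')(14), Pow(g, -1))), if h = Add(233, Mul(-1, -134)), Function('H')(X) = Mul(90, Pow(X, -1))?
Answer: Rational(-615636563, 740879048) ≈ -0.83095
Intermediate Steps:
h = 367 (h = Add(233, 134) = 367)
g = 2936 (g = Mul(367, Mul(Add(1, 3), 2)) = Mul(367, Mul(4, 2)) = Mul(367, 8) = 2936)
Add(Mul(30034, Pow(-36049, -1)), Mul(Function('H')(14), Pow(g, -1))) = Add(Mul(30034, Pow(-36049, -1)), Mul(Mul(90, Pow(14, -1)), Pow(2936, -1))) = Add(Mul(30034, Rational(-1, 36049)), Mul(Mul(90, Rational(1, 14)), Rational(1, 2936))) = Add(Rational(-30034, 36049), Mul(Rational(45, 7), Rational(1, 2936))) = Add(Rational(-30034, 36049), Rational(45, 20552)) = Rational(-615636563, 740879048)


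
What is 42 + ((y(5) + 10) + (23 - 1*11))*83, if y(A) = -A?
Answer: 1453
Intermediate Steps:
42 + ((y(5) + 10) + (23 - 1*11))*83 = 42 + ((-1*5 + 10) + (23 - 1*11))*83 = 42 + ((-5 + 10) + (23 - 11))*83 = 42 + (5 + 12)*83 = 42 + 17*83 = 42 + 1411 = 1453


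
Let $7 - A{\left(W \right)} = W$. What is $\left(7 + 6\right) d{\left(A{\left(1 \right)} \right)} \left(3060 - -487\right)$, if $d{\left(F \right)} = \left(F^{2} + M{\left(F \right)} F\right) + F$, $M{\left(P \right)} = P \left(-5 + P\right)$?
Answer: $3596658$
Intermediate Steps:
$A{\left(W \right)} = 7 - W$
$d{\left(F \right)} = F + F^{2} + F^{2} \left(-5 + F\right)$ ($d{\left(F \right)} = \left(F^{2} + F \left(-5 + F\right) F\right) + F = \left(F^{2} + F^{2} \left(-5 + F\right)\right) + F = F + F^{2} + F^{2} \left(-5 + F\right)$)
$\left(7 + 6\right) d{\left(A{\left(1 \right)} \right)} \left(3060 - -487\right) = \left(7 + 6\right) \left(7 - 1\right) \left(1 + \left(7 - 1\right) + \left(7 - 1\right) \left(-5 + \left(7 - 1\right)\right)\right) \left(3060 - -487\right) = 13 \left(7 - 1\right) \left(1 + \left(7 - 1\right) + \left(7 - 1\right) \left(-5 + \left(7 - 1\right)\right)\right) \left(3060 + 487\right) = 13 \cdot 6 \left(1 + 6 + 6 \left(-5 + 6\right)\right) 3547 = 13 \cdot 6 \left(1 + 6 + 6 \cdot 1\right) 3547 = 13 \cdot 6 \left(1 + 6 + 6\right) 3547 = 13 \cdot 6 \cdot 13 \cdot 3547 = 13 \cdot 78 \cdot 3547 = 1014 \cdot 3547 = 3596658$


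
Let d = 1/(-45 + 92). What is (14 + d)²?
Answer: 434281/2209 ≈ 196.60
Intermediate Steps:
d = 1/47 ≈ 0.021277
(14 + d)² = (14 + 1/47)² = (659/47)² = 434281/2209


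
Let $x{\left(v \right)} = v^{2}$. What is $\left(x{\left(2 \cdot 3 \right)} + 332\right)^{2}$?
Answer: $135424$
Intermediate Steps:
$\left(x{\left(2 \cdot 3 \right)} + 332\right)^{2} = \left(\left(2 \cdot 3\right)^{2} + 332\right)^{2} = \left(6^{2} + 332\right)^{2} = \left(36 + 332\right)^{2} = 368^{2} = 135424$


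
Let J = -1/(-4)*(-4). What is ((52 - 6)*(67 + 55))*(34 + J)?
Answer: 185196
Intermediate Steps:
J = -1 (J = -1*(-¼)*(-4) = (¼)*(-4) = -1)
((52 - 6)*(67 + 55))*(34 + J) = ((52 - 6)*(67 + 55))*(34 - 1) = (46*122)*33 = 5612*33 = 185196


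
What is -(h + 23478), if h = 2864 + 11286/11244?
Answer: -49366789/1874 ≈ -26343.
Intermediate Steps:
h = 5369017/1874 (h = 2864 + 11286*(1/11244) = 2864 + 1881/1874 = 5369017/1874 ≈ 2865.0)
-(h + 23478) = -(5369017/1874 + 23478) = -1*49366789/1874 = -49366789/1874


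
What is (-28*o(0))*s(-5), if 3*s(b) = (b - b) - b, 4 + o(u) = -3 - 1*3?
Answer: 1400/3 ≈ 466.67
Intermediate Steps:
o(u) = -10 (o(u) = -4 + (-3 - 1*3) = -4 + (-3 - 3) = -4 - 6 = -10)
s(b) = -b/3 (s(b) = ((b - b) - b)/3 = (0 - b)/3 = (-b)/3 = -b/3)
(-28*o(0))*s(-5) = (-28*(-10))*(-⅓*(-5)) = 280*(5/3) = 1400/3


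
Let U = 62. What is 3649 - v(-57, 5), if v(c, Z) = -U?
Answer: 3711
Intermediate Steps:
v(c, Z) = -62 (v(c, Z) = -1*62 = -62)
3649 - v(-57, 5) = 3649 - 1*(-62) = 3649 + 62 = 3711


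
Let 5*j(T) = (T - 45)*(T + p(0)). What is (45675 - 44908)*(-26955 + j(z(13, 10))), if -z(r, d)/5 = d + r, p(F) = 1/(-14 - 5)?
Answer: -339162031/19 ≈ -1.7851e+7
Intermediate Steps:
p(F) = -1/19 (p(F) = 1/(-19) = -1/19)
z(r, d) = -5*d - 5*r (z(r, d) = -5*(d + r) = -5*d - 5*r)
j(T) = (-45 + T)*(-1/19 + T)/5 (j(T) = ((T - 45)*(T - 1/19))/5 = ((-45 + T)*(-1/19 + T))/5 = (-45 + T)*(-1/19 + T)/5)
(45675 - 44908)*(-26955 + j(z(13, 10))) = (45675 - 44908)*(-26955 + (9/19 - 856*(-5*10 - 5*13)/95 + (-5*10 - 5*13)²/5)) = 767*(-26955 + (9/19 - 856*(-50 - 65)/95 + (-50 - 65)²/5)) = 767*(-26955 + (9/19 - 856/95*(-115) + (⅕)*(-115)²)) = 767*(-26955 + (9/19 + 19688/19 + (⅕)*13225)) = 767*(-26955 + (9/19 + 19688/19 + 2645)) = 767*(-26955 + 69952/19) = 767*(-442193/19) = -339162031/19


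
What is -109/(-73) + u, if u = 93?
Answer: 6898/73 ≈ 94.493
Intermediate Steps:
-109/(-73) + u = -109/(-73) + 93 = -1/73*(-109) + 93 = 109/73 + 93 = 6898/73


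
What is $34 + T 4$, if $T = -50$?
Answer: $-166$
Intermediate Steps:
$34 + T 4 = 34 - 200 = -166$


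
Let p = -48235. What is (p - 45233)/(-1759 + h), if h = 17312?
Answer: -93468/15553 ≈ -6.0096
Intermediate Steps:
(p - 45233)/(-1759 + h) = (-48235 - 45233)/(-1759 + 17312) = -93468/15553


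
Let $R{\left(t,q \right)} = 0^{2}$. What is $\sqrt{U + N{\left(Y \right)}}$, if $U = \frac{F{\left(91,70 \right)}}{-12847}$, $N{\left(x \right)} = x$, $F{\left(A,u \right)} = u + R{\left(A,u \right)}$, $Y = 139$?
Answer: $\frac{3 \sqrt{2548934729}}{12847} \approx 11.79$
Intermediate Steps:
$R{\left(t,q \right)} = 0$
$F{\left(A,u \right)} = u$ ($F{\left(A,u \right)} = u + 0 = u$)
$U = - \frac{70}{12847}$ ($U = \frac{70}{-12847} = 70 \left(- \frac{1}{12847}\right) = - \frac{70}{12847} \approx -0.0054487$)
$\sqrt{U + N{\left(Y \right)}} = \sqrt{- \frac{70}{12847} + 139} = \sqrt{\frac{1785663}{12847}} = \frac{3 \sqrt{2548934729}}{12847}$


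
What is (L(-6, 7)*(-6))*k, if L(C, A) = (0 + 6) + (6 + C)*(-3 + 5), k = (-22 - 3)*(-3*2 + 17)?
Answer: 9900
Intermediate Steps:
k = -275 (k = -25*(-6 + 17) = -25*11 = -275)
L(C, A) = 18 + 2*C (L(C, A) = 6 + (6 + C)*2 = 6 + (12 + 2*C) = 18 + 2*C)
(L(-6, 7)*(-6))*k = ((18 + 2*(-6))*(-6))*(-275) = ((18 - 12)*(-6))*(-275) = (6*(-6))*(-275) = -36*(-275) = 9900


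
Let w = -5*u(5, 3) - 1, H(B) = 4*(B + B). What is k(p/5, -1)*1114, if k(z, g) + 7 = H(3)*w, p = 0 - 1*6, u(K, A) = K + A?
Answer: -1103974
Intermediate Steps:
u(K, A) = A + K
H(B) = 8*B (H(B) = 4*(2*B) = 8*B)
p = -6 (p = 0 - 6 = -6)
w = -41 (w = -5*(3 + 5) - 1 = -5*8 - 1 = -40 - 1 = -41)
k(z, g) = -991 (k(z, g) = -7 + (8*3)*(-41) = -7 + 24*(-41) = -7 - 984 = -991)
k(p/5, -1)*1114 = -991*1114 = -1103974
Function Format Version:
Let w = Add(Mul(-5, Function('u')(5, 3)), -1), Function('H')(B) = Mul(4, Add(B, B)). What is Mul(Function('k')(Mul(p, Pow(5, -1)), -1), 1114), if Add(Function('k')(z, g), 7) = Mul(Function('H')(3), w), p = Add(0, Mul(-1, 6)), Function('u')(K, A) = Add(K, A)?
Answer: -1103974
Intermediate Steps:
Function('u')(K, A) = Add(A, K)
Function('H')(B) = Mul(8, B) (Function('H')(B) = Mul(4, Mul(2, B)) = Mul(8, B))
p = -6 (p = Add(0, -6) = -6)
w = -41 (w = Add(Mul(-5, Add(3, 5)), -1) = Add(Mul(-5, 8), -1) = Add(-40, -1) = -41)
Function('k')(z, g) = -991 (Function('k')(z, g) = Add(-7, Mul(Mul(8, 3), -41)) = Add(-7, Mul(24, -41)) = Add(-7, -984) = -991)
Mul(Function('k')(Mul(p, Pow(5, -1)), -1), 1114) = Mul(-991, 1114) = -1103974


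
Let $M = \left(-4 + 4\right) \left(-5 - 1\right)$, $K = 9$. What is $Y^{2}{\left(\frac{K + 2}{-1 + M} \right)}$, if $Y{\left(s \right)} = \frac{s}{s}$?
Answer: $1$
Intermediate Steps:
$M = 0$ ($M = 0 \left(-6\right) = 0$)
$Y{\left(s \right)} = 1$
$Y^{2}{\left(\frac{K + 2}{-1 + M} \right)} = 1^{2} = 1$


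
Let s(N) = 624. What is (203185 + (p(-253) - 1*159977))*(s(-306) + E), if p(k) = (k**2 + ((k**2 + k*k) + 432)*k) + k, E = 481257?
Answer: -15608552536566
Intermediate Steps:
p(k) = k + k**2 + k*(432 + 2*k**2) (p(k) = (k**2 + ((k**2 + k**2) + 432)*k) + k = (k**2 + (2*k**2 + 432)*k) + k = (k**2 + (432 + 2*k**2)*k) + k = (k**2 + k*(432 + 2*k**2)) + k = k + k**2 + k*(432 + 2*k**2))
(203185 + (p(-253) - 1*159977))*(s(-306) + E) = (203185 + (-253*(433 - 253 + 2*(-253)**2) - 1*159977))*(624 + 481257) = (203185 + (-253*(433 - 253 + 2*64009) - 159977))*481881 = (203185 + (-253*(433 - 253 + 128018) - 159977))*481881 = (203185 + (-253*128198 - 159977))*481881 = (203185 + (-32434094 - 159977))*481881 = (203185 - 32594071)*481881 = -32390886*481881 = -15608552536566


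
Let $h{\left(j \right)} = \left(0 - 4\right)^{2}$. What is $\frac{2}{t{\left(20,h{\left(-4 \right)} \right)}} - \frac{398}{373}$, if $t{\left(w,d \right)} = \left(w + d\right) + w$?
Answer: $- \frac{10771}{10444} \approx -1.0313$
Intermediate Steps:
$h{\left(j \right)} = 16$ ($h{\left(j \right)} = \left(-4\right)^{2} = 16$)
$t{\left(w,d \right)} = d + 2 w$ ($t{\left(w,d \right)} = \left(d + w\right) + w = d + 2 w$)
$\frac{2}{t{\left(20,h{\left(-4 \right)} \right)}} - \frac{398}{373} = \frac{2}{16 + 2 \cdot 20} - \frac{398}{373} = \frac{2}{16 + 40} - \frac{398}{373} = \frac{2}{56} - \frac{398}{373} = 2 \cdot \frac{1}{56} - \frac{398}{373} = \frac{1}{28} - \frac{398}{373} = - \frac{10771}{10444}$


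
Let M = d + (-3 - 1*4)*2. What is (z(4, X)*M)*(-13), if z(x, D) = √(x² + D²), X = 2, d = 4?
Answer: 260*√5 ≈ 581.38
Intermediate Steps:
z(x, D) = √(D² + x²)
M = -10 (M = 4 + (-3 - 1*4)*2 = 4 + (-3 - 4)*2 = 4 - 7*2 = 4 - 14 = -10)
(z(4, X)*M)*(-13) = (√(2² + 4²)*(-10))*(-13) = (√(4 + 16)*(-10))*(-13) = (√20*(-10))*(-13) = ((2*√5)*(-10))*(-13) = -20*√5*(-13) = 260*√5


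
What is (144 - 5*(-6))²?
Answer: 30276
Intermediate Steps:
(144 - 5*(-6))² = (144 + 30)² = 174² = 30276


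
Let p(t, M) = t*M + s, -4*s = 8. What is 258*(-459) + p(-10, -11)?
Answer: -118314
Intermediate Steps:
s = -2 (s = -¼*8 = -2)
p(t, M) = -2 + M*t (p(t, M) = t*M - 2 = M*t - 2 = -2 + M*t)
258*(-459) + p(-10, -11) = 258*(-459) + (-2 - 11*(-10)) = -118422 + (-2 + 110) = -118422 + 108 = -118314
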